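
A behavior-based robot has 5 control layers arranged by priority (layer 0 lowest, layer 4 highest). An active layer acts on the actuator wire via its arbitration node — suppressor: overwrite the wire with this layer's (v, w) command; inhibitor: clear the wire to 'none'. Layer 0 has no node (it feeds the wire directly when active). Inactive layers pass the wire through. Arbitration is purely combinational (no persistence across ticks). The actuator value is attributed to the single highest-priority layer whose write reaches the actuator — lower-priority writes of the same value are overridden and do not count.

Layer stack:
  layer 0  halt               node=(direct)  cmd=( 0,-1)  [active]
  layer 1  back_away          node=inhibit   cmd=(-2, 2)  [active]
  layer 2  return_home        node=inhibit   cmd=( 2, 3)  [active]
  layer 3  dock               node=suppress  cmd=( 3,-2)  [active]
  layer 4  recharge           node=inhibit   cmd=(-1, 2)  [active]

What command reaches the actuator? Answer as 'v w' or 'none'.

L0 halt: active, feeds wire = (0, -1)
L1 back_away: active, inhibitor → wire = none
L2 return_home: active, inhibitor → wire = none
L3 dock: active, suppressor → wire = (3, -2)
L4 recharge: active, inhibitor → wire = none
actuator = none

none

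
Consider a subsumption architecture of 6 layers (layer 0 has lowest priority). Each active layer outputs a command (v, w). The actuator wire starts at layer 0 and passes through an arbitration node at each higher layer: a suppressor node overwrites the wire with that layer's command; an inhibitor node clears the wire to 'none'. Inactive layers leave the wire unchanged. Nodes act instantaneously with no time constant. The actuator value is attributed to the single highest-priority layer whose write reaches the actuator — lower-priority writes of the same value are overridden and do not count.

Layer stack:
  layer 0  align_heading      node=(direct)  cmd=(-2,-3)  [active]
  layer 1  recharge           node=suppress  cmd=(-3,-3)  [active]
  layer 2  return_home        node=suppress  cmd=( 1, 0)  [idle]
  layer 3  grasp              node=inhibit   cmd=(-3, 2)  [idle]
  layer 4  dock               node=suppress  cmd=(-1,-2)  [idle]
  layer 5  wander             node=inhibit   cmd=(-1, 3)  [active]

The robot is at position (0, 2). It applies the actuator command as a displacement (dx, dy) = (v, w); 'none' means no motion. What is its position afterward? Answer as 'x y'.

0 2

[0] align_heading on; wire := (-2, -3)
[1] recharge on (suppress); wire := (-3, -3)
[2] return_home off; pass (-3, -3)
[3] grasp off; pass (-3, -3)
[4] dock off; pass (-3, -3)
[5] wander on (inhibit); wire := none
output none
position: (0, 2) + none = (0, 2)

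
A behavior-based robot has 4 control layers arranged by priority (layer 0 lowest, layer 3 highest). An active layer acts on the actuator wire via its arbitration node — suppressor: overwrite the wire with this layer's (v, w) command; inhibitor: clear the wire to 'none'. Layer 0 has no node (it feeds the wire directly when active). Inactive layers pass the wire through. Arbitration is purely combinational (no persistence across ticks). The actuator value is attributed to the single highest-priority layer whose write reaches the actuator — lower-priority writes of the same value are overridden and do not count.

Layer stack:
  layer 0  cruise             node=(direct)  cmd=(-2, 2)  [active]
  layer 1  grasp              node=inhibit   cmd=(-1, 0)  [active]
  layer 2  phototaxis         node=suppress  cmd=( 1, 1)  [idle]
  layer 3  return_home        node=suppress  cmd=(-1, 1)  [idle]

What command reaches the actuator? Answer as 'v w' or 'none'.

layer 0 (cruise) active — direct: (-2, 2)
layer 1 (grasp) active — inhibits: none
layer 2 (phototaxis) idle — unchanged: none
layer 3 (return_home) idle — unchanged: none
→ actuator none

none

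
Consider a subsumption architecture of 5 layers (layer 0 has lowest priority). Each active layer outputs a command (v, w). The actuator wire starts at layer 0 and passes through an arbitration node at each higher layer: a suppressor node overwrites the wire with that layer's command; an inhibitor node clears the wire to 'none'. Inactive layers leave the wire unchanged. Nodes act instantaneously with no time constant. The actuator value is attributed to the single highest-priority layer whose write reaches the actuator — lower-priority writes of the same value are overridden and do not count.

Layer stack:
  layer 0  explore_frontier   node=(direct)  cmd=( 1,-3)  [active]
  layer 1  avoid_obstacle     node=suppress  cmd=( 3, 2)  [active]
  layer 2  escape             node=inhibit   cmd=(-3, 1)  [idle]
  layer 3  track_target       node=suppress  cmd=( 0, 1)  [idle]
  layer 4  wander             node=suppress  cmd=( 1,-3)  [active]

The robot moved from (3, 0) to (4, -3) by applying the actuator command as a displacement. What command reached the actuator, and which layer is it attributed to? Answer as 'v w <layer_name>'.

1 -3 wander

displacement = (4, -3) − (3, 0) = (1, -3)
layer 0 (explore_frontier) active — direct: (1, -3)
layer 1 (avoid_obstacle) active — suppresses: (3, 2)
layer 2 (escape) idle — unchanged: (3, 2)
layer 3 (track_target) idle — unchanged: (3, 2)
layer 4 (wander) active — suppresses: (1, -3)
→ actuator (1, -3) — from layer 4 (wander)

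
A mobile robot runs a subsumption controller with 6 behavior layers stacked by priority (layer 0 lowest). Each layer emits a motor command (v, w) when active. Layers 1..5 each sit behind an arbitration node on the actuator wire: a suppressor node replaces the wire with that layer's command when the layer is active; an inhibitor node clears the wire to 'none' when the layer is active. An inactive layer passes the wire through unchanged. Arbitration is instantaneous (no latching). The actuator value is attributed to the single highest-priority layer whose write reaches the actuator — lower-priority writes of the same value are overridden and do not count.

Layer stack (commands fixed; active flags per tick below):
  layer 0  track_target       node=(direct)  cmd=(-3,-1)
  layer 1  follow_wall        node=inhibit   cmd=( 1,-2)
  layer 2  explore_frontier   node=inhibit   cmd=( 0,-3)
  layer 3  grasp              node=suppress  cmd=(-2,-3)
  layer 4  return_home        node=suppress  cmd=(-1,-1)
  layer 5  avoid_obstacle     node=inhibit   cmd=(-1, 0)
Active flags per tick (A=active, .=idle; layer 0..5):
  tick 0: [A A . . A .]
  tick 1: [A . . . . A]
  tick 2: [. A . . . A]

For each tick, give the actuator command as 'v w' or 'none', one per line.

-1 -1
none
none

tick 0:
  [0] track_target on; wire := (-3, -1)
  [1] follow_wall on (inhibit); wire := none
  [2] explore_frontier off; pass none
  [3] grasp off; pass none
  [4] return_home on (suppress); wire := (-1, -1)
  [5] avoid_obstacle off; pass (-1, -1)
  output (-1, -1)
tick 1:
  [0] track_target on; wire := (-3, -1)
  [1] follow_wall off; pass (-3, -1)
  [2] explore_frontier off; pass (-3, -1)
  [3] grasp off; pass (-3, -1)
  [4] return_home off; pass (-3, -1)
  [5] avoid_obstacle on (inhibit); wire := none
  output none
tick 2:
  [0] track_target off; wire := none
  [1] follow_wall on (inhibit); wire := none
  [2] explore_frontier off; pass none
  [3] grasp off; pass none
  [4] return_home off; pass none
  [5] avoid_obstacle on (inhibit); wire := none
  output none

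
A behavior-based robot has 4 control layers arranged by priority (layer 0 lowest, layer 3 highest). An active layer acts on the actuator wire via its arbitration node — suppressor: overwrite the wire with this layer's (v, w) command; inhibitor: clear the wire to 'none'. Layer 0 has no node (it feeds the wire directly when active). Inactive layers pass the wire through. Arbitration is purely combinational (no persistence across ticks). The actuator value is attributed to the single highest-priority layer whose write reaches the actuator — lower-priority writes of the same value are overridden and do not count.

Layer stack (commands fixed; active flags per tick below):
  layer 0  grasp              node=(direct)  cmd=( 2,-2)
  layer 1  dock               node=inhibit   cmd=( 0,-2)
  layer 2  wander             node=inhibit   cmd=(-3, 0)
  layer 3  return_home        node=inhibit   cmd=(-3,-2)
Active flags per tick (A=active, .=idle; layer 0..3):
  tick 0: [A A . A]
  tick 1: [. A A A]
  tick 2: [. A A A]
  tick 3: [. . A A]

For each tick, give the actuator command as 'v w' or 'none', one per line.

none
none
none
none

tick 0:
  [0] grasp on; wire := (2, -2)
  [1] dock on (inhibit); wire := none
  [2] wander off; pass none
  [3] return_home on (inhibit); wire := none
  output none
tick 1:
  [0] grasp off; wire := none
  [1] dock on (inhibit); wire := none
  [2] wander on (inhibit); wire := none
  [3] return_home on (inhibit); wire := none
  output none
tick 2:
  [0] grasp off; wire := none
  [1] dock on (inhibit); wire := none
  [2] wander on (inhibit); wire := none
  [3] return_home on (inhibit); wire := none
  output none
tick 3:
  [0] grasp off; wire := none
  [1] dock off; pass none
  [2] wander on (inhibit); wire := none
  [3] return_home on (inhibit); wire := none
  output none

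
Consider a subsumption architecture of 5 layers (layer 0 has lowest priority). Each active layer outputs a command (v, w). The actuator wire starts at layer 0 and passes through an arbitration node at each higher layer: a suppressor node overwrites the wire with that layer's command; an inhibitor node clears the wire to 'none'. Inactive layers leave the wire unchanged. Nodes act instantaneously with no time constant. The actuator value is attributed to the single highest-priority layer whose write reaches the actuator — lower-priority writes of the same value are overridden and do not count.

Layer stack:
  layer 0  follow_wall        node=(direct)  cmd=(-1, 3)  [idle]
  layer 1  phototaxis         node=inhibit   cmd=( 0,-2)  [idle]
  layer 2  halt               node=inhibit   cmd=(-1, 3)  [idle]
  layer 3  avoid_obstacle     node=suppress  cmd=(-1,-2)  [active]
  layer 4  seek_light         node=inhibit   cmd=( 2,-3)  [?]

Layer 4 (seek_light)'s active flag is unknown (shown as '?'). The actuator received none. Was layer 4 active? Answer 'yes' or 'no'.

If layer 4 is active=yes:
  actuator would be none
If layer 4 is active=no:
  actuator would be (-1, -2)
Observed none, so layer 4 was active.

yes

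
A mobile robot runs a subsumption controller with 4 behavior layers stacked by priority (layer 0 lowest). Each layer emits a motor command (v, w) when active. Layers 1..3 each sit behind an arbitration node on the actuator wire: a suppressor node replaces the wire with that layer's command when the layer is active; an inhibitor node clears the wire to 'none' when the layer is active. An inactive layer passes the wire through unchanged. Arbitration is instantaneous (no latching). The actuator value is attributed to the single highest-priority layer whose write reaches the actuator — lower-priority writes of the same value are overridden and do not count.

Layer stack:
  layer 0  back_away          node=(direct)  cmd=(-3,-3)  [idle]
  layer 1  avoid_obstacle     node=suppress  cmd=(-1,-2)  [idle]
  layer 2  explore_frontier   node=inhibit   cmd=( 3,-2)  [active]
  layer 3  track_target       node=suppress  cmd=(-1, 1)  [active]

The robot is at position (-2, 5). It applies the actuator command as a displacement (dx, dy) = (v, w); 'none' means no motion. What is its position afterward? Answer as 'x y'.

-3 6

layer 0 (back_away) idle — none
layer 1 (avoid_obstacle) idle — unchanged: none
layer 2 (explore_frontier) active — inhibits: none
layer 3 (track_target) active — suppresses: (-1, 1)
→ actuator (-1, 1)
position: (-2, 5) + (-1, 1) = (-3, 6)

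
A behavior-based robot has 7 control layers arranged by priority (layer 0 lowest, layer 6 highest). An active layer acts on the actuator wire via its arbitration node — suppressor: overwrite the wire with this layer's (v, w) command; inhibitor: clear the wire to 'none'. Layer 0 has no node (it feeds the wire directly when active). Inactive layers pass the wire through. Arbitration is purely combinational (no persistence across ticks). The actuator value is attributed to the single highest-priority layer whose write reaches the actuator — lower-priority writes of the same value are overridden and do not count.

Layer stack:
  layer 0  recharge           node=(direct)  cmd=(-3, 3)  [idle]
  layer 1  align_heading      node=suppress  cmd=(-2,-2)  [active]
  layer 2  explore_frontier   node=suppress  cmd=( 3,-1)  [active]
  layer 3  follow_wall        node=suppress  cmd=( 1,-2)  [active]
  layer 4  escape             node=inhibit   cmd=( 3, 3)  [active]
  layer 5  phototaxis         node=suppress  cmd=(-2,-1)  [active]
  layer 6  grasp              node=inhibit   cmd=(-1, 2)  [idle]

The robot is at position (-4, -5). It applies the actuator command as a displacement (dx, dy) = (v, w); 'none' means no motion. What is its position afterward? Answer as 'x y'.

-6 -6

layer 0 (recharge) idle — none
layer 1 (align_heading) active — suppresses: (-2, -2)
layer 2 (explore_frontier) active — suppresses: (3, -1)
layer 3 (follow_wall) active — suppresses: (1, -2)
layer 4 (escape) active — inhibits: none
layer 5 (phototaxis) active — suppresses: (-2, -1)
layer 6 (grasp) idle — unchanged: (-2, -1)
→ actuator (-2, -1)
position: (-4, -5) + (-2, -1) = (-6, -6)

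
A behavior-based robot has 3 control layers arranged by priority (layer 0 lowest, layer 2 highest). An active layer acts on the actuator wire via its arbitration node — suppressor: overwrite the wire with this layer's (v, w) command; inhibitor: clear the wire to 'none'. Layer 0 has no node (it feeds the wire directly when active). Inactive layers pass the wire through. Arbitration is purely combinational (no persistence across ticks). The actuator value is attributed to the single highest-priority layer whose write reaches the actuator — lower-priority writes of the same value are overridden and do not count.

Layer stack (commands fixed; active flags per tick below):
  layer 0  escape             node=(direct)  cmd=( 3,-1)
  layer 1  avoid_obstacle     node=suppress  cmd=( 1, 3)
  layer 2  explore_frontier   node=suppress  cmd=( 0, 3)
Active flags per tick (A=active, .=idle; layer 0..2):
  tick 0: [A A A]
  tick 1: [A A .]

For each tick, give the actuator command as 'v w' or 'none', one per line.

tick 0:
  [0] escape on; wire := (3, -1)
  [1] avoid_obstacle on (suppress); wire := (1, 3)
  [2] explore_frontier on (suppress); wire := (0, 3)
  output (0, 3)
tick 1:
  [0] escape on; wire := (3, -1)
  [1] avoid_obstacle on (suppress); wire := (1, 3)
  [2] explore_frontier off; pass (1, 3)
  output (1, 3)

0 3
1 3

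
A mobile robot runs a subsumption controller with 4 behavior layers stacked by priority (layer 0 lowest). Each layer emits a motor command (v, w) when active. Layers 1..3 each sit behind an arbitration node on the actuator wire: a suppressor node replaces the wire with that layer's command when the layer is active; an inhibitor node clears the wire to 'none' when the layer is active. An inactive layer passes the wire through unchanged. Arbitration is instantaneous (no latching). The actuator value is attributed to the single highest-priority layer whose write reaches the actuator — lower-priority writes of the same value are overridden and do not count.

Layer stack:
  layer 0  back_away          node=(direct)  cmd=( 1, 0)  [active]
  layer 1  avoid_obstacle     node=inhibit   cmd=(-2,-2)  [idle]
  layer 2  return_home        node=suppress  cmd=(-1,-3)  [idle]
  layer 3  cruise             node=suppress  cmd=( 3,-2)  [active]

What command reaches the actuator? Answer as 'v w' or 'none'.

3 -2

layer 0 (back_away) active — direct: (1, 0)
layer 1 (avoid_obstacle) idle — unchanged: (1, 0)
layer 2 (return_home) idle — unchanged: (1, 0)
layer 3 (cruise) active — suppresses: (3, -2)
→ actuator (3, -2)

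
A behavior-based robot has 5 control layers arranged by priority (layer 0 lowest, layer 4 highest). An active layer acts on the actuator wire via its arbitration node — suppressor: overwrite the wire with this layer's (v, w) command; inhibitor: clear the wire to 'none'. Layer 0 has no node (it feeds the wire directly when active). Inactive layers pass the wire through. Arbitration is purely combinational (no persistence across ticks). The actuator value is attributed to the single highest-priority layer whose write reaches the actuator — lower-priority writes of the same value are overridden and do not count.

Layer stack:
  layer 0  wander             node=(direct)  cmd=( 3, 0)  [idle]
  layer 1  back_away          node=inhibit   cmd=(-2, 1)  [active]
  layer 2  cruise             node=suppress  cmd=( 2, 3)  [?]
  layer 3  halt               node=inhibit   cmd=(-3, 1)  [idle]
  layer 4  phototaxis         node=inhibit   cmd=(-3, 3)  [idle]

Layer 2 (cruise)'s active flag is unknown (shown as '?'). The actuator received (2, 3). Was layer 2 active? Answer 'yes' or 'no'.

If layer 2 is active=yes:
  actuator would be (2, 3)
If layer 2 is active=no:
  actuator would be none
Observed (2, 3), so layer 2 was active.

yes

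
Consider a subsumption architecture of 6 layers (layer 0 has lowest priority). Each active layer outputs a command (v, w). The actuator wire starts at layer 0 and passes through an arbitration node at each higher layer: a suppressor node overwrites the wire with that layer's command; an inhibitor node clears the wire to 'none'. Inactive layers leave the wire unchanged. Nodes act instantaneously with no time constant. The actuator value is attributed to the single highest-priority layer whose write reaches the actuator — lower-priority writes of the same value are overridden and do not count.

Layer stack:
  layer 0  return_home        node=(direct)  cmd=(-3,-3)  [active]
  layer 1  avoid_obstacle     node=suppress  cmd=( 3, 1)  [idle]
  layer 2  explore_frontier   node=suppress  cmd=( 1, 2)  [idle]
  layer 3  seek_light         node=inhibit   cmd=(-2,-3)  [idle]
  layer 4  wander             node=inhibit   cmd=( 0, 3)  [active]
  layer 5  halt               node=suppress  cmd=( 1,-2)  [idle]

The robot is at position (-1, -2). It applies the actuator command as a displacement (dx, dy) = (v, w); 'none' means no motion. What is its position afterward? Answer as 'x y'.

-1 -2

L0 return_home: active, feeds wire = (-3, -3)
L1 avoid_obstacle: idle → wire stays (-3, -3)
L2 explore_frontier: idle → wire stays (-3, -3)
L3 seek_light: idle → wire stays (-3, -3)
L4 wander: active, inhibitor → wire = none
L5 halt: idle → wire stays none
actuator = none
position: (-1, -2) + none = (-1, -2)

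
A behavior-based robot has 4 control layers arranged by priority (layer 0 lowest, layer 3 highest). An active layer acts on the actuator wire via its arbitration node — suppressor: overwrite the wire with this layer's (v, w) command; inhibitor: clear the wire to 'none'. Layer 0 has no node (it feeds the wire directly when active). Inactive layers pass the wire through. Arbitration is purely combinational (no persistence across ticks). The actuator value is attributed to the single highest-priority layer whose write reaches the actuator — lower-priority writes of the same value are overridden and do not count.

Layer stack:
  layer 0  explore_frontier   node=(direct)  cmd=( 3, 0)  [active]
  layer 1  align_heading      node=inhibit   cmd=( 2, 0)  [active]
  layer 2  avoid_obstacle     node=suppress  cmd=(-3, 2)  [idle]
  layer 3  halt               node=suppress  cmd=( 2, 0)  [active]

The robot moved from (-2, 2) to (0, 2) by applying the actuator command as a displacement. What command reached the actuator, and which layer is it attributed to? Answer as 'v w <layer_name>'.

displacement = (0, 2) − (-2, 2) = (2, 0)
L0 explore_frontier: active, feeds wire = (3, 0)
L1 align_heading: active, inhibitor → wire = none
L2 avoid_obstacle: idle → wire stays none
L3 halt: active, suppressor → wire = (2, 0)
actuator = (2, 0) — from layer 3 (halt)

2 0 halt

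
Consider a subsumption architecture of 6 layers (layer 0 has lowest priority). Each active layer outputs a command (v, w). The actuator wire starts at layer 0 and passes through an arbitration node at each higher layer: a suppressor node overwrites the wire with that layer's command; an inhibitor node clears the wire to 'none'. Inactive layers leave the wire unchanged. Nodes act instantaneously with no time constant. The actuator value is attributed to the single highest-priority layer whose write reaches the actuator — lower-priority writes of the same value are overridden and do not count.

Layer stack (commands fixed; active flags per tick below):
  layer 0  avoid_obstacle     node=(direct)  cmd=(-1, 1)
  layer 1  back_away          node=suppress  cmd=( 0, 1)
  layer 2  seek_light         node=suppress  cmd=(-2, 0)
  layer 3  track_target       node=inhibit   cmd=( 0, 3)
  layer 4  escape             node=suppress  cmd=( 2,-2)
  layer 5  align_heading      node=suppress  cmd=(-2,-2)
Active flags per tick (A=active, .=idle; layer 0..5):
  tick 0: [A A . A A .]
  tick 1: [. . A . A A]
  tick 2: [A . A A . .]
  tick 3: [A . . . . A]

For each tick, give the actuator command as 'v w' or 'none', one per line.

tick 0:
  L0 avoid_obstacle: active, feeds wire = (-1, 1)
  L1 back_away: active, suppressor → wire = (0, 1)
  L2 seek_light: idle → wire stays (0, 1)
  L3 track_target: active, inhibitor → wire = none
  L4 escape: active, suppressor → wire = (2, -2)
  L5 align_heading: idle → wire stays (2, -2)
  actuator = (2, -2)
tick 1:
  L0 avoid_obstacle: idle → wire = none
  L1 back_away: idle → wire stays none
  L2 seek_light: active, suppressor → wire = (-2, 0)
  L3 track_target: idle → wire stays (-2, 0)
  L4 escape: active, suppressor → wire = (2, -2)
  L5 align_heading: active, suppressor → wire = (-2, -2)
  actuator = (-2, -2)
tick 2:
  L0 avoid_obstacle: active, feeds wire = (-1, 1)
  L1 back_away: idle → wire stays (-1, 1)
  L2 seek_light: active, suppressor → wire = (-2, 0)
  L3 track_target: active, inhibitor → wire = none
  L4 escape: idle → wire stays none
  L5 align_heading: idle → wire stays none
  actuator = none
tick 3:
  L0 avoid_obstacle: active, feeds wire = (-1, 1)
  L1 back_away: idle → wire stays (-1, 1)
  L2 seek_light: idle → wire stays (-1, 1)
  L3 track_target: idle → wire stays (-1, 1)
  L4 escape: idle → wire stays (-1, 1)
  L5 align_heading: active, suppressor → wire = (-2, -2)
  actuator = (-2, -2)

2 -2
-2 -2
none
-2 -2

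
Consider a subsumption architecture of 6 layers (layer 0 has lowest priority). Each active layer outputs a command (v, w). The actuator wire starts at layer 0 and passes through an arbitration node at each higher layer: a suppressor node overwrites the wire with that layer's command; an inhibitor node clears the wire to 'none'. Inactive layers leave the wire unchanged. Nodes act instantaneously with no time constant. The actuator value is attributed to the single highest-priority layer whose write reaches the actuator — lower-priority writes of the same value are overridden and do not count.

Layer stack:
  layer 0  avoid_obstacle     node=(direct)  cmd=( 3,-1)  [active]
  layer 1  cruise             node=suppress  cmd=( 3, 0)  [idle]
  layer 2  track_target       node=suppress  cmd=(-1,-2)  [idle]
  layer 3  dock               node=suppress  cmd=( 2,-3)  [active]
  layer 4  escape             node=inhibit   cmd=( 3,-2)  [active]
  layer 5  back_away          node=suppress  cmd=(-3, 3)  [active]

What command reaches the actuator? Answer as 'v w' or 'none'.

-3 3

[0] avoid_obstacle on; wire := (3, -1)
[1] cruise off; pass (3, -1)
[2] track_target off; pass (3, -1)
[3] dock on (suppress); wire := (2, -3)
[4] escape on (inhibit); wire := none
[5] back_away on (suppress); wire := (-3, 3)
output (-3, 3)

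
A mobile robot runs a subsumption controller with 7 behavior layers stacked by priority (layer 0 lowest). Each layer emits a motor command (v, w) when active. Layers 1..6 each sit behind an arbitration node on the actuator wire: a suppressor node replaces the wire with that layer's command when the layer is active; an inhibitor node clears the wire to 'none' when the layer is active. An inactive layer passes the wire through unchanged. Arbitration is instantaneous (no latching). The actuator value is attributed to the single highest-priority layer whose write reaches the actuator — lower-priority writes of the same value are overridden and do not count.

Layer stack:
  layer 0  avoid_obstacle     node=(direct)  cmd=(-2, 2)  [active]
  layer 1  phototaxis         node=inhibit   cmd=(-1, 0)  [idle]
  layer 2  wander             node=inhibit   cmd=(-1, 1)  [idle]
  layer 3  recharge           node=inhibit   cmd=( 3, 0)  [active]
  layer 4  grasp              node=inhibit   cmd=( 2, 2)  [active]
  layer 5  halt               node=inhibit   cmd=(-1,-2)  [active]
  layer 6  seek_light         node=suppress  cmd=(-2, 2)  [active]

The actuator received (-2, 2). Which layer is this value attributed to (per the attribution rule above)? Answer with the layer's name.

layer 0 (avoid_obstacle) active — direct: (-2, 2)
layer 1 (phototaxis) idle — unchanged: (-2, 2)
layer 2 (wander) idle — unchanged: (-2, 2)
layer 3 (recharge) active — inhibits: none
layer 4 (grasp) active — inhibits: none
layer 5 (halt) active — inhibits: none
layer 6 (seek_light) active — suppresses: (-2, 2)
→ actuator (-2, 2)
last writer: layer 6 = seek_light

seek_light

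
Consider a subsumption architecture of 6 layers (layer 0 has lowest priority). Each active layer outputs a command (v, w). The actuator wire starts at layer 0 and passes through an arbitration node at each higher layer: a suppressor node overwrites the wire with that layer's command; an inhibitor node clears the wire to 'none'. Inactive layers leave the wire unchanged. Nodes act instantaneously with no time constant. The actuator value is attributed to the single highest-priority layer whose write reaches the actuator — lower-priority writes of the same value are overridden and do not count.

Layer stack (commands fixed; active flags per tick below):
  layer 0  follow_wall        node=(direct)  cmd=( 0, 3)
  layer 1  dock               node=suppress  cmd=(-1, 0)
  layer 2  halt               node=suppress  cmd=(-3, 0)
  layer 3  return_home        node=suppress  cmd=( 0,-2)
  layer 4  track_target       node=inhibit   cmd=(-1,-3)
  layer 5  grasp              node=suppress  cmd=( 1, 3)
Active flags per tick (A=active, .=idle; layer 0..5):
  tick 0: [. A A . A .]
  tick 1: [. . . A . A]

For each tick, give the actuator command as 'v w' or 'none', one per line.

tick 0:
  [0] follow_wall off; wire := none
  [1] dock on (suppress); wire := (-1, 0)
  [2] halt on (suppress); wire := (-3, 0)
  [3] return_home off; pass (-3, 0)
  [4] track_target on (inhibit); wire := none
  [5] grasp off; pass none
  output none
tick 1:
  [0] follow_wall off; wire := none
  [1] dock off; pass none
  [2] halt off; pass none
  [3] return_home on (suppress); wire := (0, -2)
  [4] track_target off; pass (0, -2)
  [5] grasp on (suppress); wire := (1, 3)
  output (1, 3)

none
1 3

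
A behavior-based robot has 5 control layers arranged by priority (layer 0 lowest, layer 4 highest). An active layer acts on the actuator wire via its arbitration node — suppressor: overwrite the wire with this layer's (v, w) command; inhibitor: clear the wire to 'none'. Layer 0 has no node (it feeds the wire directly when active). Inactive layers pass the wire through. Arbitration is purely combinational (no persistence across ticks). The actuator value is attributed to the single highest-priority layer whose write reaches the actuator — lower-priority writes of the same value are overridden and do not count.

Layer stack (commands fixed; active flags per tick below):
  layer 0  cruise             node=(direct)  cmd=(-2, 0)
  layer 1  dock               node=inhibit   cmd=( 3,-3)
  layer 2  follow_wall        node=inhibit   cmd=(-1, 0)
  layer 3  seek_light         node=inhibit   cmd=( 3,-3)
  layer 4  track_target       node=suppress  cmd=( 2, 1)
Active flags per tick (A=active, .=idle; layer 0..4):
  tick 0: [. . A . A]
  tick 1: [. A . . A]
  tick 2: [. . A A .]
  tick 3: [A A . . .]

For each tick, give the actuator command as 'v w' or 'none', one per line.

tick 0:
  L0 cruise: idle → wire = none
  L1 dock: idle → wire stays none
  L2 follow_wall: active, inhibitor → wire = none
  L3 seek_light: idle → wire stays none
  L4 track_target: active, suppressor → wire = (2, 1)
  actuator = (2, 1)
tick 1:
  L0 cruise: idle → wire = none
  L1 dock: active, inhibitor → wire = none
  L2 follow_wall: idle → wire stays none
  L3 seek_light: idle → wire stays none
  L4 track_target: active, suppressor → wire = (2, 1)
  actuator = (2, 1)
tick 2:
  L0 cruise: idle → wire = none
  L1 dock: idle → wire stays none
  L2 follow_wall: active, inhibitor → wire = none
  L3 seek_light: active, inhibitor → wire = none
  L4 track_target: idle → wire stays none
  actuator = none
tick 3:
  L0 cruise: active, feeds wire = (-2, 0)
  L1 dock: active, inhibitor → wire = none
  L2 follow_wall: idle → wire stays none
  L3 seek_light: idle → wire stays none
  L4 track_target: idle → wire stays none
  actuator = none

2 1
2 1
none
none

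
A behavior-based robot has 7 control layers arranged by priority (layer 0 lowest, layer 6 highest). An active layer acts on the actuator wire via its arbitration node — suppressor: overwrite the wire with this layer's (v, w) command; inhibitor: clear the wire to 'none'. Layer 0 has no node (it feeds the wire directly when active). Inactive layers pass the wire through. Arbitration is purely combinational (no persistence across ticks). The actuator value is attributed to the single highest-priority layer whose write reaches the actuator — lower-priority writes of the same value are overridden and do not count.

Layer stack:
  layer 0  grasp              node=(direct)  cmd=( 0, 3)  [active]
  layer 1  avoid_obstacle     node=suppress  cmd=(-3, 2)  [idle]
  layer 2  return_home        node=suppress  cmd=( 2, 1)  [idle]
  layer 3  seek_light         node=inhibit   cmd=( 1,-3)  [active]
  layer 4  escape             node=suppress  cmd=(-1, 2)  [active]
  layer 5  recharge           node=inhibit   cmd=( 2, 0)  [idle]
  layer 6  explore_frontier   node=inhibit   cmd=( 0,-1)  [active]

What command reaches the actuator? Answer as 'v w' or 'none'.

none

[0] grasp on; wire := (0, 3)
[1] avoid_obstacle off; pass (0, 3)
[2] return_home off; pass (0, 3)
[3] seek_light on (inhibit); wire := none
[4] escape on (suppress); wire := (-1, 2)
[5] recharge off; pass (-1, 2)
[6] explore_frontier on (inhibit); wire := none
output none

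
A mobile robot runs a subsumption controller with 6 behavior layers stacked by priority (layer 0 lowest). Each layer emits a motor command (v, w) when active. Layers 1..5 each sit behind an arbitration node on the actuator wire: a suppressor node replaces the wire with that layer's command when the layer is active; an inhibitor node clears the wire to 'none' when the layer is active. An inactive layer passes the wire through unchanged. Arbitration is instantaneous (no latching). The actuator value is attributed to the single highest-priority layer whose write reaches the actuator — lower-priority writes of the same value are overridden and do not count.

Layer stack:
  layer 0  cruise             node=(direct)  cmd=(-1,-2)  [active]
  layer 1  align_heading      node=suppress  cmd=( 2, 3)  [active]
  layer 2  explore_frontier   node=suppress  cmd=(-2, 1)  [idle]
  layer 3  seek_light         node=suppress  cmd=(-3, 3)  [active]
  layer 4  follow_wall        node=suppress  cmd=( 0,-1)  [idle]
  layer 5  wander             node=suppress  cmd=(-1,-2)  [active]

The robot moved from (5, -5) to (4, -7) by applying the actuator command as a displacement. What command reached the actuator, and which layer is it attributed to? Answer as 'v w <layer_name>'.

displacement = (4, -7) − (5, -5) = (-1, -2)
layer 0 (cruise) active — direct: (-1, -2)
layer 1 (align_heading) active — suppresses: (2, 3)
layer 2 (explore_frontier) idle — unchanged: (2, 3)
layer 3 (seek_light) active — suppresses: (-3, 3)
layer 4 (follow_wall) idle — unchanged: (-3, 3)
layer 5 (wander) active — suppresses: (-1, -2)
→ actuator (-1, -2) — from layer 5 (wander)

-1 -2 wander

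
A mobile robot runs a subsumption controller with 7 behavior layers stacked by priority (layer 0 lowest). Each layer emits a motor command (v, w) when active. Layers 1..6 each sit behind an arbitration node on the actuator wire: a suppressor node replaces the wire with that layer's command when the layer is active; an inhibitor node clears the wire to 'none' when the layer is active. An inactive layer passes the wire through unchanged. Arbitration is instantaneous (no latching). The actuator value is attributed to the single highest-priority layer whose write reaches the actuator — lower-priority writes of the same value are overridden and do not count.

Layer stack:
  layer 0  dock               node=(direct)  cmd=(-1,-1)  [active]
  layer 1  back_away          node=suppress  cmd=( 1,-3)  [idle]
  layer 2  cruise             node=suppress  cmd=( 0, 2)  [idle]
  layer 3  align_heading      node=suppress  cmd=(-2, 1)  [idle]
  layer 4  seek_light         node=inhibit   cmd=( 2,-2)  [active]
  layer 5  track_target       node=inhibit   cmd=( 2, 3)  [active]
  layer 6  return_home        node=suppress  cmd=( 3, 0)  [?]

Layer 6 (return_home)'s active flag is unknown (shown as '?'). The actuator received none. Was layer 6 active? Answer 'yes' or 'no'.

If layer 6 is active=yes:
  actuator would be (3, 0)
If layer 6 is active=no:
  actuator would be none
Observed none, so layer 6 was idle.

no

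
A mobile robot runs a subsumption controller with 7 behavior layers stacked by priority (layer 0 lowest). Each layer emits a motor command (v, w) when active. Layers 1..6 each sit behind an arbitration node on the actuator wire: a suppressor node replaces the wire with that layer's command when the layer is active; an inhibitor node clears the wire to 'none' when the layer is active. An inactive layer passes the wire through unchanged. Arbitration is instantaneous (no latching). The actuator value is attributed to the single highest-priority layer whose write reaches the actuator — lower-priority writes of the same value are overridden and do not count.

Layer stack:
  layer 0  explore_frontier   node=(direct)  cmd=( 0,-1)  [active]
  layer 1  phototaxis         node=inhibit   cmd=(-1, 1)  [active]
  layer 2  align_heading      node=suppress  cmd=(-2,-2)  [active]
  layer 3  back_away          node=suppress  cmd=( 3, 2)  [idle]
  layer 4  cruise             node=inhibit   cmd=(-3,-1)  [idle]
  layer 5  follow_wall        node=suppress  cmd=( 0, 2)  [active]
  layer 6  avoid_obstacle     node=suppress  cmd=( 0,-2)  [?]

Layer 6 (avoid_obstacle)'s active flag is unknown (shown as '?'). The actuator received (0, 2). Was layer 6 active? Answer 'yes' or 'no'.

If layer 6 is active=yes:
  actuator would be (0, -2)
If layer 6 is active=no:
  actuator would be (0, 2)
Observed (0, 2), so layer 6 was idle.

no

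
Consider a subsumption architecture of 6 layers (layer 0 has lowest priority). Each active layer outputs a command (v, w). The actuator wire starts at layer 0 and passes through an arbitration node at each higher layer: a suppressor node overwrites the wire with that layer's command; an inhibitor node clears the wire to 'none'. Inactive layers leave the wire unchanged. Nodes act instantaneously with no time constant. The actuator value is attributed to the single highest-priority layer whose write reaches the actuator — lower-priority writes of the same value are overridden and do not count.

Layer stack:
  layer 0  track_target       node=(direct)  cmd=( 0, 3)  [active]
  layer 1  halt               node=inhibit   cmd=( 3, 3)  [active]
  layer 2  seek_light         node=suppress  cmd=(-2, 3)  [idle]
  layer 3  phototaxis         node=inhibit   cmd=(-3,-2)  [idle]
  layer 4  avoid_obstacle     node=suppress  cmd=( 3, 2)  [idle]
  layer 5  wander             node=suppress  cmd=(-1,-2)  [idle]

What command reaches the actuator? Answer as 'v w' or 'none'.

layer 0 (track_target) active — direct: (0, 3)
layer 1 (halt) active — inhibits: none
layer 2 (seek_light) idle — unchanged: none
layer 3 (phototaxis) idle — unchanged: none
layer 4 (avoid_obstacle) idle — unchanged: none
layer 5 (wander) idle — unchanged: none
→ actuator none

none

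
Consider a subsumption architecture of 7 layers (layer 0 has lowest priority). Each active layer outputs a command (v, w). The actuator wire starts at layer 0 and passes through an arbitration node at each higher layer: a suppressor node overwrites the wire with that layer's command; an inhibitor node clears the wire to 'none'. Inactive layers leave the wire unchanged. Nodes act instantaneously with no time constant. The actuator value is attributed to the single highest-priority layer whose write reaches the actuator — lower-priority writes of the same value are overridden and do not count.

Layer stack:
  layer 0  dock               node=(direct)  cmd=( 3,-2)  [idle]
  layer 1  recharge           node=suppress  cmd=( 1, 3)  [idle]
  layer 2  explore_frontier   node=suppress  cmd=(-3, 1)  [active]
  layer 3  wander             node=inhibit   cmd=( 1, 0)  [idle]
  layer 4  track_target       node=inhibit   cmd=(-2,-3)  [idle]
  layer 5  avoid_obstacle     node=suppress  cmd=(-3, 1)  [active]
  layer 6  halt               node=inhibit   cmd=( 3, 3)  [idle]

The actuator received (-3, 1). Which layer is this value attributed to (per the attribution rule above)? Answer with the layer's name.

avoid_obstacle

layer 0 (dock) idle — none
layer 1 (recharge) idle — unchanged: none
layer 2 (explore_frontier) active — suppresses: (-3, 1)
layer 3 (wander) idle — unchanged: (-3, 1)
layer 4 (track_target) idle — unchanged: (-3, 1)
layer 5 (avoid_obstacle) active — suppresses: (-3, 1)
layer 6 (halt) idle — unchanged: (-3, 1)
→ actuator (-3, 1)
last writer: layer 5 = avoid_obstacle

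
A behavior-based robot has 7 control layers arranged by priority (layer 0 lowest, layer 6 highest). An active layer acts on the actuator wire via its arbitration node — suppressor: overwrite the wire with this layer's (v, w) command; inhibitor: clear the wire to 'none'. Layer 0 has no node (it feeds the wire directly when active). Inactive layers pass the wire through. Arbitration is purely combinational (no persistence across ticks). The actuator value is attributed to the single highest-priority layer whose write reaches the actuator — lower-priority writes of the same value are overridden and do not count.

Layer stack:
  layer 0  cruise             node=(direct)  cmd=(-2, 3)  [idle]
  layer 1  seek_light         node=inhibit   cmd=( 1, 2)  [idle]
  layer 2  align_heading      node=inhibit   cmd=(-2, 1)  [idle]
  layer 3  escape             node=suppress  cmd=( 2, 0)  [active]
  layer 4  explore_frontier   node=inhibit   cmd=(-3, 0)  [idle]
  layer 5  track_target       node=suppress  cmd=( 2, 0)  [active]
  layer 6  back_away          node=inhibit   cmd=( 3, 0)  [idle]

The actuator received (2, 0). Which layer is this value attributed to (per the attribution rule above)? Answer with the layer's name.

L0 cruise: idle → wire = none
L1 seek_light: idle → wire stays none
L2 align_heading: idle → wire stays none
L3 escape: active, suppressor → wire = (2, 0)
L4 explore_frontier: idle → wire stays (2, 0)
L5 track_target: active, suppressor → wire = (2, 0)
L6 back_away: idle → wire stays (2, 0)
actuator = (2, 0)
last writer: layer 5 = track_target

track_target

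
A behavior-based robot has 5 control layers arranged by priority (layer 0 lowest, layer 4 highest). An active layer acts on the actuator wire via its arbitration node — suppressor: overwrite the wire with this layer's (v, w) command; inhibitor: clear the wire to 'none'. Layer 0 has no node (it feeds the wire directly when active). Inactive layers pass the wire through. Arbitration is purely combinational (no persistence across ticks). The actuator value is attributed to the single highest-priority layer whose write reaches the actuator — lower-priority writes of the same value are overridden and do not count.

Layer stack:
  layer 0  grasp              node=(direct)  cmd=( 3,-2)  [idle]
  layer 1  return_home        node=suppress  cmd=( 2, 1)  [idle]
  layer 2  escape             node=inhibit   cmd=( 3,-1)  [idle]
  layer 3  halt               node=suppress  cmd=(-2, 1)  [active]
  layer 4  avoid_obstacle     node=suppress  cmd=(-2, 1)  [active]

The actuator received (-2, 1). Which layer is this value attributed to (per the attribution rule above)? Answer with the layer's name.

[0] grasp off; wire := none
[1] return_home off; pass none
[2] escape off; pass none
[3] halt on (suppress); wire := (-2, 1)
[4] avoid_obstacle on (suppress); wire := (-2, 1)
output (-2, 1)
last writer: layer 4 = avoid_obstacle

avoid_obstacle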